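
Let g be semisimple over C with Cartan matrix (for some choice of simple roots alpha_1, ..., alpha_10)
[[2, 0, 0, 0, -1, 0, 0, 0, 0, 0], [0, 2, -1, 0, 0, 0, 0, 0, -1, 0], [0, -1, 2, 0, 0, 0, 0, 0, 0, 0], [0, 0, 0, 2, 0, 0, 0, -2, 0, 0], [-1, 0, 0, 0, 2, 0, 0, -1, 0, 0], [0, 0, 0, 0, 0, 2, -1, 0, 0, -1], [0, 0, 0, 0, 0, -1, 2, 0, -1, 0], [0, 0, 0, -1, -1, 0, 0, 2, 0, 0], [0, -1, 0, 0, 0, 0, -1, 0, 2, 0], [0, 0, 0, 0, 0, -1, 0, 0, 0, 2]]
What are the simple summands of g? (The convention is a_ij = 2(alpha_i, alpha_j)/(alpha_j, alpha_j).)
The diagram associated to this matrix has two connected components: the simple roots {alpha_2, alpha_3, alpha_6, alpha_7, alpha_9, alpha_10} form a chain of 6 nodes with single edges (A_6), and {alpha_1, alpha_4, alpha_5, alpha_8} form a chain of 4 nodes with a double edge at one end; the terminal node there is the unique long simple root (C_4). A semisimple Lie algebra decomposes uniquely as the direct sum of simple ideals, one per connected component of its Dynkin diagram, so g ≅ A_6 ⊕ C_4 (dimension 48 + 36 = 84).

A6 + C4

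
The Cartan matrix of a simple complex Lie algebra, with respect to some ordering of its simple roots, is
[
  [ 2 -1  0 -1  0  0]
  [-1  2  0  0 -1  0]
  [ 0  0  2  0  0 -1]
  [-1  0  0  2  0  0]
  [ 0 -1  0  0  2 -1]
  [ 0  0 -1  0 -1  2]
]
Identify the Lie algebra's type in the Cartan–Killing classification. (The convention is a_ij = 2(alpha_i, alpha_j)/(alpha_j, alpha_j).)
type A_6

The matrix has rank 6 with 2's on the diagonal. Reading the off-diagonal entries as Dynkin edges (a single edge where a_ij = a_ji = -1; a double or triple edge where a_ij * a_ji = 2 or 3), the diagram is a chain of 6 nodes with single edges (A_6). One simple-root ordering that puts it in standard form is (alpha_3, alpha_6, alpha_5, alpha_2, alpha_1, alpha_4). So the algebra is type A_6, i.e. sl(7).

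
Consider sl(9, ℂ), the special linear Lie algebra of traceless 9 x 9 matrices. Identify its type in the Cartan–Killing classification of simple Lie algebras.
This is sl(9), which has dimension 9^2 - 1 = 80 and rank 9 - 1 = 8 (a Cartan subalgebra is the diagonal traceless matrices). In the classification of classical Lie algebras, the special linear algebra sl(n+1) has type A_n; here n = 8, so the Dynkin diagram is a chain of 8 nodes with single edges (A_8). Hence the type is A_8.

type A_8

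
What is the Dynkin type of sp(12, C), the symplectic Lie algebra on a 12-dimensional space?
This is sp(12), which has dimension 12(12+1)/2 = 78 and rank 12/2 = 6. In the classification of classical Lie algebras, the symplectic algebra sp(2n) has type C_n; here n = 6, so the Dynkin diagram is a chain of 6 nodes with a double edge at one end; the terminal node there is the unique long simple root (C_6). Hence the type is C_6.

type C_6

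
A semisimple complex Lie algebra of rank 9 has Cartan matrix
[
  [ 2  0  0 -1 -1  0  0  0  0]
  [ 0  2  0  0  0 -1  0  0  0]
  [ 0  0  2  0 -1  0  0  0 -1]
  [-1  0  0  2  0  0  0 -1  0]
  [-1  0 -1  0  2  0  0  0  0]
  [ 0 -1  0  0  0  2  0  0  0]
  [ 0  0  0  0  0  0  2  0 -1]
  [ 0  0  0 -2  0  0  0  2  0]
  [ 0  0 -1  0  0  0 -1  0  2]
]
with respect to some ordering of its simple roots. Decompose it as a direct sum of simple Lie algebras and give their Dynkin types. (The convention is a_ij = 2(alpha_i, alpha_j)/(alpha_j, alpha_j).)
The diagram associated to this matrix has two connected components: the simple roots {alpha_2, alpha_6} form a chain of 2 nodes with single edges (A_2), and {alpha_1, alpha_3, alpha_4, alpha_5, alpha_7, alpha_8, alpha_9} form a chain of 7 nodes with a double edge at one end; the terminal node there is the unique long simple root (C_7). A semisimple Lie algebra decomposes uniquely as the direct sum of simple ideals, one per connected component of its Dynkin diagram, so g ≅ A_2 ⊕ C_7 (dimension 8 + 105 = 113).

A2 + C7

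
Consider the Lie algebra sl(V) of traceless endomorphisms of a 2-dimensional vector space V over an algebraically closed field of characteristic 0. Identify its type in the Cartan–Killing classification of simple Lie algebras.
A1

This is sl(2), which has dimension 2^2 - 1 = 3 and rank 2 - 1 = 1 (a Cartan subalgebra is the diagonal traceless matrices). In the classification of classical Lie algebras, the special linear algebra sl(n+1) has type A_n; here n = 1, so the Dynkin diagram is a chain of 1 nodes with single edges (A_1). Hence the type is A_1.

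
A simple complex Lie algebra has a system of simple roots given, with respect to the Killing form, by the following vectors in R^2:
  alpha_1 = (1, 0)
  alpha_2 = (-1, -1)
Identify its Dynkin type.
Compute the Cartan integers a_ij = 2(alpha_i, alpha_j)/(alpha_j, alpha_j); the resulting 2x2 Cartan matrix is
[[2, -1], [-2, 2]].
The roots have two lengths (squared-length ratio 2:1); the short ones are alpha_{1}. The associated Dynkin diagram is a chain of 2 nodes with a double edge at one end; the terminal node there is the unique short simple root (B_2), so the type is B_2 (the algebra so(5)).

B_2 (so(5))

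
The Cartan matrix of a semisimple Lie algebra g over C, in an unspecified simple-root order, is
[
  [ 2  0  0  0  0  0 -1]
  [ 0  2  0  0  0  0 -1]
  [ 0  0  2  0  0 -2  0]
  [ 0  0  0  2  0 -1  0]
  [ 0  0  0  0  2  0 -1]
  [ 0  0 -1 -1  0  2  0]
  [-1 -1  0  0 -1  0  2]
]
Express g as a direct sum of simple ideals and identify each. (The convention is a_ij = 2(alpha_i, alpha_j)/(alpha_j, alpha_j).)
C3 ⊕ D4

The diagram associated to this matrix has two connected components: the simple roots {alpha_3, alpha_4, alpha_6} form a chain of 3 nodes with a double edge at one end; the terminal node there is the unique long simple root (C_3), and {alpha_1, alpha_2, alpha_5, alpha_7} form a chain of 2 nodes with a fork of two nodes at one end (D_4). A semisimple Lie algebra decomposes uniquely as the direct sum of simple ideals, one per connected component of its Dynkin diagram, so g ≅ C_3 ⊕ D_4 (dimension 21 + 28 = 49).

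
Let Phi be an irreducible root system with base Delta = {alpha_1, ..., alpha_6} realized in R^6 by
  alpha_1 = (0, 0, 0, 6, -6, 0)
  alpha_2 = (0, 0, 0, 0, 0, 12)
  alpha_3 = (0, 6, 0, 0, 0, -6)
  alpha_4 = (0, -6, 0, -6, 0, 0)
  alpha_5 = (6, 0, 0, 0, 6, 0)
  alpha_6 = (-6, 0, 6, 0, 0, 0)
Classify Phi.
C_6 (sp(12))

Compute the Cartan integers a_ij = 2(alpha_i, alpha_j)/(alpha_j, alpha_j); the resulting 6x6 Cartan matrix is
[[2, 0, 0, -1, -1, 0], [0, 2, -2, 0, 0, 0], [0, -1, 2, -1, 0, 0], [-1, 0, -1, 2, 0, 0], [-1, 0, 0, 0, 2, -1], [0, 0, 0, 0, -1, 2]].
The roots have two lengths (squared-length ratio 2:1); the short ones are alpha_{1,3,4,5,6}. The associated Dynkin diagram is a chain of 6 nodes with a double edge at one end; the terminal node there is the unique long simple root (C_6), so the type is C_6 (the algebra sp(12)).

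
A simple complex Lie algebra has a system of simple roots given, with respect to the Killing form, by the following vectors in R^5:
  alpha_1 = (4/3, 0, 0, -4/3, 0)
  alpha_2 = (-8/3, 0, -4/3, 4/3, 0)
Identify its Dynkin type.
G2

Compute the Cartan integers a_ij = 2(alpha_i, alpha_j)/(alpha_j, alpha_j); the resulting 2x2 Cartan matrix is
[[2, -1], [-3, 2]].
The roots have two lengths (squared-length ratio 3:1); the short ones are alpha_{1}. The associated Dynkin diagram is two nodes joined by a triple edge (G_2), so the type is G_2.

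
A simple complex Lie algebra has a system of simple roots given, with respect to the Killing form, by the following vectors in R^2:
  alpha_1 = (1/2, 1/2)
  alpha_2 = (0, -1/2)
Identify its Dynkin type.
B_2

Compute the Cartan integers a_ij = 2(alpha_i, alpha_j)/(alpha_j, alpha_j); the resulting 2x2 Cartan matrix is
[[2, -2], [-1, 2]].
The roots have two lengths (squared-length ratio 2:1); the short ones are alpha_{2}. The associated Dynkin diagram is a chain of 2 nodes with a double edge at one end; the terminal node there is the unique short simple root (B_2), so the type is B_2 (the algebra so(5)).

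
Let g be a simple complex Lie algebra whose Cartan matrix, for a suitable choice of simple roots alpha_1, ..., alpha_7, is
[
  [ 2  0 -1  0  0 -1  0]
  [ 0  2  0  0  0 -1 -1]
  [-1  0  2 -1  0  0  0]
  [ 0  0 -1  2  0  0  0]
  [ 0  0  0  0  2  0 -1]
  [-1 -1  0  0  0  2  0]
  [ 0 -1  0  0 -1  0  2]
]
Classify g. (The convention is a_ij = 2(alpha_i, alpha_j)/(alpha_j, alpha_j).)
A7

The matrix has rank 7 with 2's on the diagonal. Reading the off-diagonal entries as Dynkin edges (a single edge where a_ij = a_ji = -1; a double or triple edge where a_ij * a_ji = 2 or 3), the diagram is a chain of 7 nodes with single edges (A_7). One simple-root ordering that puts it in standard form is (alpha_5, alpha_7, alpha_2, alpha_6, alpha_1, alpha_3, alpha_4). So the algebra is type A_7, i.e. sl(8).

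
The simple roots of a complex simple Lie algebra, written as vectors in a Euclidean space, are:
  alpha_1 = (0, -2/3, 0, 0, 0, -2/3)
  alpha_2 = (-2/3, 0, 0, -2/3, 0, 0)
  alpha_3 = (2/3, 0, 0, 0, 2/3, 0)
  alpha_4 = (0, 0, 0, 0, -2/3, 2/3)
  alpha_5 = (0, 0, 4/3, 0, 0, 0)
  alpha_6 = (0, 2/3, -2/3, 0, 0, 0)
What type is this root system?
Compute the Cartan integers a_ij = 2(alpha_i, alpha_j)/(alpha_j, alpha_j); the resulting 6x6 Cartan matrix is
[[2, 0, 0, -1, 0, -1], [0, 2, -1, 0, 0, 0], [0, -1, 2, -1, 0, 0], [-1, 0, -1, 2, 0, 0], [0, 0, 0, 0, 2, -2], [-1, 0, 0, 0, -1, 2]].
The roots have two lengths (squared-length ratio 2:1); the short ones are alpha_{1,2,3,4,6}. The associated Dynkin diagram is a chain of 6 nodes with a double edge at one end; the terminal node there is the unique long simple root (C_6), so the type is C_6 (the algebra sp(12)).

C_6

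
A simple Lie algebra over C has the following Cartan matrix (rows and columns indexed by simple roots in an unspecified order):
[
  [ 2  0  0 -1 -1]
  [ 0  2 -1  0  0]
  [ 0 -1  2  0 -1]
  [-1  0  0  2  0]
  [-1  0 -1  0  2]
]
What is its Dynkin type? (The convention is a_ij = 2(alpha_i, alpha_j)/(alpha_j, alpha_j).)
The matrix has rank 5 with 2's on the diagonal. Reading the off-diagonal entries as Dynkin edges (a single edge where a_ij = a_ji = -1; a double or triple edge where a_ij * a_ji = 2 or 3), the diagram is a chain of 5 nodes with single edges (A_5). One simple-root ordering that puts it in standard form is (alpha_4, alpha_1, alpha_5, alpha_3, alpha_2). So the algebra is type A_5, i.e. sl(6).

type A_5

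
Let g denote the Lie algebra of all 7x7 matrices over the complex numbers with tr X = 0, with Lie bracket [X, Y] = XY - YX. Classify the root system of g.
This is sl(7), which has dimension 7^2 - 1 = 48 and rank 7 - 1 = 6 (a Cartan subalgebra is the diagonal traceless matrices). In the classification of classical Lie algebras, the special linear algebra sl(n+1) has type A_n; here n = 6, so the Dynkin diagram is a chain of 6 nodes with single edges (A_6). Hence the type is A_6.

A_6 (sl(7))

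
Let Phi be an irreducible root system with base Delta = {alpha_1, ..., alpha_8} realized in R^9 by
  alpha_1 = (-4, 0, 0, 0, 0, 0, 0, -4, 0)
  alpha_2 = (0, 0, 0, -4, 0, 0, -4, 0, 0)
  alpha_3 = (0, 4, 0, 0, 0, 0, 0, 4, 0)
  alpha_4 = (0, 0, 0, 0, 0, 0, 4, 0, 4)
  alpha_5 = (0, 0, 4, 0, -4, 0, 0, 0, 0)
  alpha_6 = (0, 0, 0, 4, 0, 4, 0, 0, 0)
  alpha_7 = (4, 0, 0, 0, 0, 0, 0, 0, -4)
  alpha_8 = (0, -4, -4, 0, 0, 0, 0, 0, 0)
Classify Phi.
A_8

Compute the Cartan integers a_ij = 2(alpha_i, alpha_j)/(alpha_j, alpha_j); the resulting 8x8 Cartan matrix is
[[2, 0, -1, 0, 0, 0, -1, 0], [0, 2, 0, -1, 0, -1, 0, 0], [-1, 0, 2, 0, 0, 0, 0, -1], [0, -1, 0, 2, 0, 0, -1, 0], [0, 0, 0, 0, 2, 0, 0, -1], [0, -1, 0, 0, 0, 2, 0, 0], [-1, 0, 0, -1, 0, 0, 2, 0], [0, 0, -1, 0, -1, 0, 0, 2]].
All simple roots have the same length, so the diagram is simply laced. The associated Dynkin diagram is a chain of 8 nodes with single edges (A_8), so the type is A_8 (the algebra sl(9)).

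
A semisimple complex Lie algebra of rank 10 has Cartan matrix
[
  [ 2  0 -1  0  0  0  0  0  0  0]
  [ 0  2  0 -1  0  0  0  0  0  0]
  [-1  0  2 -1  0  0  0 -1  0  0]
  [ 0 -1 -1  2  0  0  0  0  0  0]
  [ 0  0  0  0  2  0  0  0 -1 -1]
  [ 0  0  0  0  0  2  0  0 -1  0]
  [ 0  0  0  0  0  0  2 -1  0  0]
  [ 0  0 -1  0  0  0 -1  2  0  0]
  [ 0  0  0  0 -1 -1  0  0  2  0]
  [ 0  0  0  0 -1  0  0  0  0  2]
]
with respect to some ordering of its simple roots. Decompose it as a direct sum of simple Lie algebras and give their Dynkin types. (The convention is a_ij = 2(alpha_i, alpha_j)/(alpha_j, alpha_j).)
A4 ⊕ E6

The diagram associated to this matrix has two connected components: the simple roots {alpha_5, alpha_6, alpha_9, alpha_10} form a chain of 4 nodes with single edges (A_4), and {alpha_1, alpha_2, alpha_3, alpha_4, alpha_7, alpha_8} form a chain of 5 nodes with one extra node attached to the third node from one end (E_6). A semisimple Lie algebra decomposes uniquely as the direct sum of simple ideals, one per connected component of its Dynkin diagram, so g ≅ A_4 ⊕ E_6 (dimension 24 + 78 = 102).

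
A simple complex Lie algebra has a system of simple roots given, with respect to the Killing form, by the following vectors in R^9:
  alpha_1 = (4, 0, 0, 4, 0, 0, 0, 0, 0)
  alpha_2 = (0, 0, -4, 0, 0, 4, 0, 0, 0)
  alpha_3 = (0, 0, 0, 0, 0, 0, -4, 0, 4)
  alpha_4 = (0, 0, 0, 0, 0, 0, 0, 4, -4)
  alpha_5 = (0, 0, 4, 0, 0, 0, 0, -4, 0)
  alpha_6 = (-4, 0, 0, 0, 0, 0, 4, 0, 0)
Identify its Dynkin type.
A6

Compute the Cartan integers a_ij = 2(alpha_i, alpha_j)/(alpha_j, alpha_j); the resulting 6x6 Cartan matrix is
[[2, 0, 0, 0, 0, -1], [0, 2, 0, 0, -1, 0], [0, 0, 2, -1, 0, -1], [0, 0, -1, 2, -1, 0], [0, -1, 0, -1, 2, 0], [-1, 0, -1, 0, 0, 2]].
All simple roots have the same length, so the diagram is simply laced. The associated Dynkin diagram is a chain of 6 nodes with single edges (A_6), so the type is A_6 (the algebra sl(7)).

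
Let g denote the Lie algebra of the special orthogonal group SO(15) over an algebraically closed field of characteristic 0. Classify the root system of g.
This is so(15) with 15 odd, which has dimension 15(15-1)/2 = 105 and rank (15-1)/2 = 7. In the classification of classical Lie algebras, the orthogonal algebra so(2n+1) in an odd number of variables has type B_n; here n = 7, so the Dynkin diagram is a chain of 7 nodes with a double edge at one end; the terminal node there is the unique short simple root (B_7). Hence the type is B_7.

B_7 (so(15))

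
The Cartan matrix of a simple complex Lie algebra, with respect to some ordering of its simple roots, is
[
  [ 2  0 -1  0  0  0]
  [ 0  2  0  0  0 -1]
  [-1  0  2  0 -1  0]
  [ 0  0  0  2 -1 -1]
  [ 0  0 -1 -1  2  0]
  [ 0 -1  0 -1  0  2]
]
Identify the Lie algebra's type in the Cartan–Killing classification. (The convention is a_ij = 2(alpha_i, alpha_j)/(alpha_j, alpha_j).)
The matrix has rank 6 with 2's on the diagonal. Reading the off-diagonal entries as Dynkin edges (a single edge where a_ij = a_ji = -1; a double or triple edge where a_ij * a_ji = 2 or 3), the diagram is a chain of 6 nodes with single edges (A_6). One simple-root ordering that puts it in standard form is (alpha_2, alpha_6, alpha_4, alpha_5, alpha_3, alpha_1). So the algebra is type A_6, i.e. sl(7).

A6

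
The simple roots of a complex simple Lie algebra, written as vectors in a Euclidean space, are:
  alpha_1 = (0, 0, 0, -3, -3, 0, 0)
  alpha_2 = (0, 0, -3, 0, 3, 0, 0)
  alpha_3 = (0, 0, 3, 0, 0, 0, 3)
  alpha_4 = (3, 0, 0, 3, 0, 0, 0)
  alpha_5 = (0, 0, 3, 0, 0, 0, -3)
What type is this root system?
type D_5

Compute the Cartan integers a_ij = 2(alpha_i, alpha_j)/(alpha_j, alpha_j); the resulting 5x5 Cartan matrix is
[[2, -1, 0, -1, 0], [-1, 2, -1, 0, -1], [0, -1, 2, 0, 0], [-1, 0, 0, 2, 0], [0, -1, 0, 0, 2]].
All simple roots have the same length, so the diagram is simply laced. The associated Dynkin diagram is a chain of 3 nodes with a fork of two nodes at one end (D_5), so the type is D_5 (the algebra so(10)).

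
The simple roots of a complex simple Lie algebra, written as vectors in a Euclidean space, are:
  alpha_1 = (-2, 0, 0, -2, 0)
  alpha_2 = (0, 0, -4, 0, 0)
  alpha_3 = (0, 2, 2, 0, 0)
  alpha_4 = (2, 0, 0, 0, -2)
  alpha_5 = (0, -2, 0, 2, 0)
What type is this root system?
C_5 (sp(10))

Compute the Cartan integers a_ij = 2(alpha_i, alpha_j)/(alpha_j, alpha_j); the resulting 5x5 Cartan matrix is
[[2, 0, 0, -1, -1], [0, 2, -2, 0, 0], [0, -1, 2, 0, -1], [-1, 0, 0, 2, 0], [-1, 0, -1, 0, 2]].
The roots have two lengths (squared-length ratio 2:1); the short ones are alpha_{1,3,4,5}. The associated Dynkin diagram is a chain of 5 nodes with a double edge at one end; the terminal node there is the unique long simple root (C_5), so the type is C_5 (the algebra sp(10)).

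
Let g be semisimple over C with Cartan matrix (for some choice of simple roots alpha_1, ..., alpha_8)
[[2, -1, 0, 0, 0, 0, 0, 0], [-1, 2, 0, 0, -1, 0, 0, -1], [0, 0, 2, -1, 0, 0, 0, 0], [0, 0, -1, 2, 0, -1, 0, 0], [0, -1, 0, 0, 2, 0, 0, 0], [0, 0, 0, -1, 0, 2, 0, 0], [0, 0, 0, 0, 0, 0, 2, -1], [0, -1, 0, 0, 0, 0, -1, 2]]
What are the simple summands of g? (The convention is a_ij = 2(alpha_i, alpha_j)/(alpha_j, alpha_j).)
A_3 ⊕ D_5

The diagram associated to this matrix has two connected components: the simple roots {alpha_3, alpha_4, alpha_6} form a chain of 3 nodes with single edges (A_3), and {alpha_1, alpha_2, alpha_5, alpha_7, alpha_8} form a chain of 3 nodes with a fork of two nodes at one end (D_5). A semisimple Lie algebra decomposes uniquely as the direct sum of simple ideals, one per connected component of its Dynkin diagram, so g ≅ A_3 ⊕ D_5 (dimension 15 + 45 = 60).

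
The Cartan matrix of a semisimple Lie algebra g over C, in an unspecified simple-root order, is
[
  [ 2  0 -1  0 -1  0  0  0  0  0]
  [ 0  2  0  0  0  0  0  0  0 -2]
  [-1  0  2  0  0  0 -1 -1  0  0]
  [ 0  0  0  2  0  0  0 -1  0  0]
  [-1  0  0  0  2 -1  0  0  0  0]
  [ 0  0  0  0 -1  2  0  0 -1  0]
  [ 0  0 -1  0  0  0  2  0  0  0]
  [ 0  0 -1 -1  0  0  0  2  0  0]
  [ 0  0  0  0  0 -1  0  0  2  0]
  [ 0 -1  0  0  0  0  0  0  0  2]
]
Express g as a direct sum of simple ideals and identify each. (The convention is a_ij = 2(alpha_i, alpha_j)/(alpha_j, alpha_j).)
The diagram associated to this matrix has two connected components: the simple roots {alpha_2, alpha_10} form a chain of 2 nodes with a double edge at one end; the terminal node there is the unique short simple root (B_2), and {alpha_1, alpha_3, alpha_4, alpha_5, alpha_6, alpha_7, alpha_8, alpha_9} form a chain of 7 nodes with one extra node attached to the third node from one end (E_8). A semisimple Lie algebra decomposes uniquely as the direct sum of simple ideals, one per connected component of its Dynkin diagram, so g ≅ B_2 ⊕ E_8 (dimension 10 + 248 = 258).

type B_2 ⊕ type E_8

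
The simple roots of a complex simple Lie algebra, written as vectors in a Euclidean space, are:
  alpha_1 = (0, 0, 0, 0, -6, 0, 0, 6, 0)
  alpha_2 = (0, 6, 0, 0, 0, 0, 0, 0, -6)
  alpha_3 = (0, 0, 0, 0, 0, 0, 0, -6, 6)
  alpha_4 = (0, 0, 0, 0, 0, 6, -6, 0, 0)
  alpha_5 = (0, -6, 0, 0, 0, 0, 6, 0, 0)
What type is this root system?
A_5 (sl(6))

Compute the Cartan integers a_ij = 2(alpha_i, alpha_j)/(alpha_j, alpha_j); the resulting 5x5 Cartan matrix is
[[2, 0, -1, 0, 0], [0, 2, -1, 0, -1], [-1, -1, 2, 0, 0], [0, 0, 0, 2, -1], [0, -1, 0, -1, 2]].
All simple roots have the same length, so the diagram is simply laced. The associated Dynkin diagram is a chain of 5 nodes with single edges (A_5), so the type is A_5 (the algebra sl(6)).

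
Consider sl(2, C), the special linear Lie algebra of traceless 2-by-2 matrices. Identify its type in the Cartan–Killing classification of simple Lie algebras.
This is sl(2), which has dimension 2^2 - 1 = 3 and rank 2 - 1 = 1 (a Cartan subalgebra is the diagonal traceless matrices). In the classification of classical Lie algebras, the special linear algebra sl(n+1) has type A_n; here n = 1, so the Dynkin diagram is a chain of 1 nodes with single edges (A_1). Hence the type is A_1.

type A_1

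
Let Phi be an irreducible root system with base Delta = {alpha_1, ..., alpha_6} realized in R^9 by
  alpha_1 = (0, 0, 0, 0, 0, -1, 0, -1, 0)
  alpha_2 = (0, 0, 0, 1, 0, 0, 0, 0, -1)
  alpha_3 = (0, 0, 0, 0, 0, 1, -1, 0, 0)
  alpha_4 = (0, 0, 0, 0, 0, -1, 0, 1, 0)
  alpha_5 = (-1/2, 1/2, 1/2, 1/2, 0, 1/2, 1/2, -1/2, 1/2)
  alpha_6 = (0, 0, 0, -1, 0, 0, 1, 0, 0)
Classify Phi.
Compute the Cartan integers a_ij = 2(alpha_i, alpha_j)/(alpha_j, alpha_j); the resulting 6x6 Cartan matrix is
[[2, 0, -1, 0, 0, 0], [0, 2, 0, 0, 0, -1], [-1, 0, 2, -1, 0, -1], [0, 0, -1, 2, -1, 0], [0, 0, 0, -1, 2, 0], [0, -1, -1, 0, 0, 2]].
All simple roots have the same length, so the diagram is simply laced. The associated Dynkin diagram is a chain of 5 nodes with one extra node attached to the third node from one end (E_6), so the type is E_6.

type E_6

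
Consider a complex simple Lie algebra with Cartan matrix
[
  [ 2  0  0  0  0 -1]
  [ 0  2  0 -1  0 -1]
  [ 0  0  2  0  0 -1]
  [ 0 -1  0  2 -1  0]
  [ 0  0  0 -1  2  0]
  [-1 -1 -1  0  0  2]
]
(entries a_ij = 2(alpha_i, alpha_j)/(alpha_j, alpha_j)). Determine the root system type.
The matrix has rank 6 with 2's on the diagonal. Reading the off-diagonal entries as Dynkin edges (a single edge where a_ij = a_ji = -1; a double or triple edge where a_ij * a_ji = 2 or 3), the diagram is a chain of 4 nodes with a fork of two nodes at one end (D_6). One simple-root ordering that puts it in standard form is (alpha_5, alpha_4, alpha_2, alpha_6, alpha_3, alpha_1). So the algebra is type D_6, i.e. so(12).

D_6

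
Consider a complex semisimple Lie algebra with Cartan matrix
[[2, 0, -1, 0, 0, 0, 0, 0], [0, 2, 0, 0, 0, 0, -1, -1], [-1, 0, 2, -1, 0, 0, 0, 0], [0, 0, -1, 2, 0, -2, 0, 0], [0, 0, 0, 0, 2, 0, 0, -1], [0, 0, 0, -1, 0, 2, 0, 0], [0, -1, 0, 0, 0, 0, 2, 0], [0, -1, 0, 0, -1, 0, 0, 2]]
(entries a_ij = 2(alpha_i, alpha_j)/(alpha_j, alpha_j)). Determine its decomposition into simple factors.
The diagram associated to this matrix has two connected components: the simple roots {alpha_2, alpha_5, alpha_7, alpha_8} form a chain of 4 nodes with single edges (A_4), and {alpha_1, alpha_3, alpha_4, alpha_6} form a chain of 4 nodes with a double edge at one end; the terminal node there is the unique short simple root (B_4). A semisimple Lie algebra decomposes uniquely as the direct sum of simple ideals, one per connected component of its Dynkin diagram, so g ≅ A_4 ⊕ B_4 (dimension 24 + 36 = 60).

A4 ⊕ B4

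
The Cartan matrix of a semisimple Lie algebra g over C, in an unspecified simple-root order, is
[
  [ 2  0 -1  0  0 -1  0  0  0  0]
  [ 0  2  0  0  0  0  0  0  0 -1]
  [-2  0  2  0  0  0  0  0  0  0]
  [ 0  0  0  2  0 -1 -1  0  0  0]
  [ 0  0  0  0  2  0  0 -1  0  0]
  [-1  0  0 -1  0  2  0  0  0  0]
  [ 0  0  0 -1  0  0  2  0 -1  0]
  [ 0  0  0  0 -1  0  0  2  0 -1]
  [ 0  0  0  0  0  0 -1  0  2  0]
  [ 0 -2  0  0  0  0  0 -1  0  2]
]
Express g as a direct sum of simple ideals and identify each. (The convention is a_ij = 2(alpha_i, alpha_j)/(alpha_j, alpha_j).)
The diagram associated to this matrix has two connected components: the simple roots {alpha_2, alpha_5, alpha_8, alpha_10} form a chain of 4 nodes with a double edge at one end; the terminal node there is the unique short simple root (B_4), and {alpha_1, alpha_3, alpha_4, alpha_6, alpha_7, alpha_9} form a chain of 6 nodes with a double edge at one end; the terminal node there is the unique long simple root (C_6). A semisimple Lie algebra decomposes uniquely as the direct sum of simple ideals, one per connected component of its Dynkin diagram, so g ≅ B_4 ⊕ C_6 (dimension 36 + 78 = 114).

B4 ⊕ C6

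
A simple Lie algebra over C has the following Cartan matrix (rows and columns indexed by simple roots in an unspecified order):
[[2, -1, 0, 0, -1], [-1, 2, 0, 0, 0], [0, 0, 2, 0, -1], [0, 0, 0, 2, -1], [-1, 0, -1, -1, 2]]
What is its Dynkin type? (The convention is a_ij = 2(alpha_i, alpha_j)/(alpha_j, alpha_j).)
D_5 (so(10))

The matrix has rank 5 with 2's on the diagonal. Reading the off-diagonal entries as Dynkin edges (a single edge where a_ij = a_ji = -1; a double or triple edge where a_ij * a_ji = 2 or 3), the diagram is a chain of 3 nodes with a fork of two nodes at one end (D_5). One simple-root ordering that puts it in standard form is (alpha_2, alpha_1, alpha_5, alpha_4, alpha_3). So the algebra is type D_5, i.e. so(10).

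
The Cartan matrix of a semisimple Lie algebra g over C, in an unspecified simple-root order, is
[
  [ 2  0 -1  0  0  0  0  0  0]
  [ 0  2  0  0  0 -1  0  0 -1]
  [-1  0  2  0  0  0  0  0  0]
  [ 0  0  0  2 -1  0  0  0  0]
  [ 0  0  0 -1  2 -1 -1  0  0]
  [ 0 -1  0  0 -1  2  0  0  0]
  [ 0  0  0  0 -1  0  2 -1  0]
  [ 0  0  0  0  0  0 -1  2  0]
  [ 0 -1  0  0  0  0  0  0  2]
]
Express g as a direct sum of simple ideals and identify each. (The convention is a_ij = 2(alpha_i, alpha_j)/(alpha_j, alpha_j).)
The diagram associated to this matrix has two connected components: the simple roots {alpha_1, alpha_3} form a chain of 2 nodes with single edges (A_2), and {alpha_2, alpha_4, alpha_5, alpha_6, alpha_7, alpha_8, alpha_9} form a chain of 6 nodes with one extra node attached to the third node from one end (E_7). A semisimple Lie algebra decomposes uniquely as the direct sum of simple ideals, one per connected component of its Dynkin diagram, so g ≅ A_2 ⊕ E_7 (dimension 8 + 133 = 141).

A2 + E7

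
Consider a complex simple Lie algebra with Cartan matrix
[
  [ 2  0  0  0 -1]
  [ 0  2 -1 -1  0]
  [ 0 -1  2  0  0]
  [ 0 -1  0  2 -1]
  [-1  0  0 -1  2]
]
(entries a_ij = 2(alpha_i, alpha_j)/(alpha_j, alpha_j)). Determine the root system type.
A_5

The matrix has rank 5 with 2's on the diagonal. Reading the off-diagonal entries as Dynkin edges (a single edge where a_ij = a_ji = -1; a double or triple edge where a_ij * a_ji = 2 or 3), the diagram is a chain of 5 nodes with single edges (A_5). One simple-root ordering that puts it in standard form is (alpha_3, alpha_2, alpha_4, alpha_5, alpha_1). So the algebra is type A_5, i.e. sl(6).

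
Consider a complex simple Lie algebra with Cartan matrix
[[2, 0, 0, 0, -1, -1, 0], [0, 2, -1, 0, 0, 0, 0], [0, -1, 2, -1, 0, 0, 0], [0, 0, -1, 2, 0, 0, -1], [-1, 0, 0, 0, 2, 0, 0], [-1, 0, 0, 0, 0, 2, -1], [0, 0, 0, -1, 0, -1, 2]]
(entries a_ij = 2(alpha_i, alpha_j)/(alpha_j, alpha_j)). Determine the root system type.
The matrix has rank 7 with 2's on the diagonal. Reading the off-diagonal entries as Dynkin edges (a single edge where a_ij = a_ji = -1; a double or triple edge where a_ij * a_ji = 2 or 3), the diagram is a chain of 7 nodes with single edges (A_7). One simple-root ordering that puts it in standard form is (alpha_5, alpha_1, alpha_6, alpha_7, alpha_4, alpha_3, alpha_2). So the algebra is type A_7, i.e. sl(8).

A_7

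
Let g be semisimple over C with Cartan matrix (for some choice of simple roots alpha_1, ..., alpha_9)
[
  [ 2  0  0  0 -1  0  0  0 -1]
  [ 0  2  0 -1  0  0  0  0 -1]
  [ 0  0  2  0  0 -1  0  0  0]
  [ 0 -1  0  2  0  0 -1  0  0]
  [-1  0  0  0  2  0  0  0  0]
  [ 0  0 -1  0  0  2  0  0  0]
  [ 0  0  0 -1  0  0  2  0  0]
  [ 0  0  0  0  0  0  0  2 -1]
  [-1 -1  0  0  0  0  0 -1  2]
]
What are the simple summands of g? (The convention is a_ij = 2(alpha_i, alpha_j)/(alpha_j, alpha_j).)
type A_2 ⊕ type E_7

The diagram associated to this matrix has two connected components: the simple roots {alpha_3, alpha_6} form a chain of 2 nodes with single edges (A_2), and {alpha_1, alpha_2, alpha_4, alpha_5, alpha_7, alpha_8, alpha_9} form a chain of 6 nodes with one extra node attached to the third node from one end (E_7). A semisimple Lie algebra decomposes uniquely as the direct sum of simple ideals, one per connected component of its Dynkin diagram, so g ≅ A_2 ⊕ E_7 (dimension 8 + 133 = 141).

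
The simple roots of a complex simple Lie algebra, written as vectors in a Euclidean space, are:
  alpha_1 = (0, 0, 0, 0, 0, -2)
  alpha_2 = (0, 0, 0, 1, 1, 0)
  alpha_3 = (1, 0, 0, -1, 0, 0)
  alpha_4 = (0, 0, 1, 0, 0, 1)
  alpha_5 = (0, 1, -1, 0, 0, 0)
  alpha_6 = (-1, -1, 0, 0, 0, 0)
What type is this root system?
Compute the Cartan integers a_ij = 2(alpha_i, alpha_j)/(alpha_j, alpha_j); the resulting 6x6 Cartan matrix is
[[2, 0, 0, -2, 0, 0], [0, 2, -1, 0, 0, 0], [0, -1, 2, 0, 0, -1], [-1, 0, 0, 2, -1, 0], [0, 0, 0, -1, 2, -1], [0, 0, -1, 0, -1, 2]].
The roots have two lengths (squared-length ratio 2:1); the short ones are alpha_{2,3,4,5,6}. The associated Dynkin diagram is a chain of 6 nodes with a double edge at one end; the terminal node there is the unique long simple root (C_6), so the type is C_6 (the algebra sp(12)).

C6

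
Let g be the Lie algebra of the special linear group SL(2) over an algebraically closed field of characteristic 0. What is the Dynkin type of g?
This is sl(2), which has dimension 2^2 - 1 = 3 and rank 2 - 1 = 1 (a Cartan subalgebra is the diagonal traceless matrices). In the classification of classical Lie algebras, the special linear algebra sl(n+1) has type A_n; here n = 1, so the Dynkin diagram is a chain of 1 nodes with single edges (A_1). Hence the type is A_1.

type A_1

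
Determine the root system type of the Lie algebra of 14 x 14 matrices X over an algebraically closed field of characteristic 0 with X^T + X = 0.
This is so(14) with 14 even, which has dimension 14(14-1)/2 = 91 and rank 14/2 = 7. In the classification of classical Lie algebras, the orthogonal algebra so(2n) in an even number of variables has type D_n; here n = 7, so the Dynkin diagram is a chain of 5 nodes with a fork of two nodes at one end (D_7). Hence the type is D_7.

D_7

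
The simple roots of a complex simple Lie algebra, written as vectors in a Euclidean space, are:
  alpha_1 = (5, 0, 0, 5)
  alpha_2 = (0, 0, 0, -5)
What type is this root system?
B_2 (so(5))

Compute the Cartan integers a_ij = 2(alpha_i, alpha_j)/(alpha_j, alpha_j); the resulting 2x2 Cartan matrix is
[[2, -2], [-1, 2]].
The roots have two lengths (squared-length ratio 2:1); the short ones are alpha_{2}. The associated Dynkin diagram is a chain of 2 nodes with a double edge at one end; the terminal node there is the unique short simple root (B_2), so the type is B_2 (the algebra so(5)).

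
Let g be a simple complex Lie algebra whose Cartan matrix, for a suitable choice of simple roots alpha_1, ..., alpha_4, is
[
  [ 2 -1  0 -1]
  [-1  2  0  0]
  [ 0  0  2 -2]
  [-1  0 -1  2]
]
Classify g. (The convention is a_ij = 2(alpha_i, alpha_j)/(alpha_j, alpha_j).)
The matrix has rank 4 with 2's on the diagonal. Reading the off-diagonal entries as Dynkin edges (a single edge where a_ij = a_ji = -1; a double or triple edge where a_ij * a_ji = 2 or 3), the diagram is a chain of 4 nodes with a double edge at one end; the terminal node there is the unique long simple root (C_4). One simple-root ordering that puts it in standard form is (alpha_2, alpha_1, alpha_4, alpha_3). So the algebra is type C_4, i.e. sp(8).

C_4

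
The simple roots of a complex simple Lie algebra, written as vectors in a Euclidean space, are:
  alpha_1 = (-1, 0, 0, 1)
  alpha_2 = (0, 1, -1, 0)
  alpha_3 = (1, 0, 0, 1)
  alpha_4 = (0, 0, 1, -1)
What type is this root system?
D_4

Compute the Cartan integers a_ij = 2(alpha_i, alpha_j)/(alpha_j, alpha_j); the resulting 4x4 Cartan matrix is
[[2, 0, 0, -1], [0, 2, 0, -1], [0, 0, 2, -1], [-1, -1, -1, 2]].
All simple roots have the same length, so the diagram is simply laced. The associated Dynkin diagram is a chain of 2 nodes with a fork of two nodes at one end (D_4), so the type is D_4 (the algebra so(8)).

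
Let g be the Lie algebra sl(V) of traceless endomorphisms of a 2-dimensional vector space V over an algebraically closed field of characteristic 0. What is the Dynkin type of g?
A_1 (sl(2))

This is sl(2), which has dimension 2^2 - 1 = 3 and rank 2 - 1 = 1 (a Cartan subalgebra is the diagonal traceless matrices). In the classification of classical Lie algebras, the special linear algebra sl(n+1) has type A_n; here n = 1, so the Dynkin diagram is a chain of 1 nodes with single edges (A_1). Hence the type is A_1.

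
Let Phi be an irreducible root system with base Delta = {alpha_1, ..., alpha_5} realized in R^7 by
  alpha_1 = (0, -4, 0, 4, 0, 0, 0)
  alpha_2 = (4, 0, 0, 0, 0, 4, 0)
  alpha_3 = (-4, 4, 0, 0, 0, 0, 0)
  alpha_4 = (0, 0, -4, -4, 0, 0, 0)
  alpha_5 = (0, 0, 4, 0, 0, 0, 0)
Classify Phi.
Compute the Cartan integers a_ij = 2(alpha_i, alpha_j)/(alpha_j, alpha_j); the resulting 5x5 Cartan matrix is
[[2, 0, -1, -1, 0], [0, 2, -1, 0, 0], [-1, -1, 2, 0, 0], [-1, 0, 0, 2, -2], [0, 0, 0, -1, 2]].
The roots have two lengths (squared-length ratio 2:1); the short ones are alpha_{5}. The associated Dynkin diagram is a chain of 5 nodes with a double edge at one end; the terminal node there is the unique short simple root (B_5), so the type is B_5 (the algebra so(11)).

type B_5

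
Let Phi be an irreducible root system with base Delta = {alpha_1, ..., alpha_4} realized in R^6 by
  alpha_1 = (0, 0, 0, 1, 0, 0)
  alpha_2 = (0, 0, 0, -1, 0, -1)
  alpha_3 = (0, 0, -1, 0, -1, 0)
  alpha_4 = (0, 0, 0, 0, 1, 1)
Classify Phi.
Compute the Cartan integers a_ij = 2(alpha_i, alpha_j)/(alpha_j, alpha_j); the resulting 4x4 Cartan matrix is
[[2, -1, 0, 0], [-2, 2, 0, -1], [0, 0, 2, -1], [0, -1, -1, 2]].
The roots have two lengths (squared-length ratio 2:1); the short ones are alpha_{1}. The associated Dynkin diagram is a chain of 4 nodes with a double edge at one end; the terminal node there is the unique short simple root (B_4), so the type is B_4 (the algebra so(9)).

B_4 (so(9))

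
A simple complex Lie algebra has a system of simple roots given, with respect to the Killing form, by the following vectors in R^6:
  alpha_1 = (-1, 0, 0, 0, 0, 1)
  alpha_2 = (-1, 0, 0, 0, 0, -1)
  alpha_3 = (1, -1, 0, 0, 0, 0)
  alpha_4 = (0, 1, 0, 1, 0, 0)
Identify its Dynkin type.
D4

Compute the Cartan integers a_ij = 2(alpha_i, alpha_j)/(alpha_j, alpha_j); the resulting 4x4 Cartan matrix is
[[2, 0, -1, 0], [0, 2, -1, 0], [-1, -1, 2, -1], [0, 0, -1, 2]].
All simple roots have the same length, so the diagram is simply laced. The associated Dynkin diagram is a chain of 2 nodes with a fork of two nodes at one end (D_4), so the type is D_4 (the algebra so(8)).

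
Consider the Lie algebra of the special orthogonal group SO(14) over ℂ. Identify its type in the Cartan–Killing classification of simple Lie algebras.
D7

This is so(14) with 14 even, which has dimension 14(14-1)/2 = 91 and rank 14/2 = 7. In the classification of classical Lie algebras, the orthogonal algebra so(2n) in an even number of variables has type D_n; here n = 7, so the Dynkin diagram is a chain of 5 nodes with a fork of two nodes at one end (D_7). Hence the type is D_7.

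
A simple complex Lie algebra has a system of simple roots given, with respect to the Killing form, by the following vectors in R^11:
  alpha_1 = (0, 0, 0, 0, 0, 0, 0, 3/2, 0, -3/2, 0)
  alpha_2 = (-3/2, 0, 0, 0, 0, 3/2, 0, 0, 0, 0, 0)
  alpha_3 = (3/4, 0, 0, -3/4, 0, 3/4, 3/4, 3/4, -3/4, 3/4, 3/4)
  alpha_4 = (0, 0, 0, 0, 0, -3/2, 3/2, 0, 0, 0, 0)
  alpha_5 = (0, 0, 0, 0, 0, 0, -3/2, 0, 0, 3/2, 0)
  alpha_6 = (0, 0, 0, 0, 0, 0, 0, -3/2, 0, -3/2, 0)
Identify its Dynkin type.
Compute the Cartan integers a_ij = 2(alpha_i, alpha_j)/(alpha_j, alpha_j); the resulting 6x6 Cartan matrix is
[[2, 0, 0, 0, -1, 0], [0, 2, 0, -1, 0, 0], [0, 0, 2, 0, 0, -1], [0, -1, 0, 2, -1, 0], [-1, 0, 0, -1, 2, -1], [0, 0, -1, 0, -1, 2]].
All simple roots have the same length, so the diagram is simply laced. The associated Dynkin diagram is a chain of 5 nodes with one extra node attached to the third node from one end (E_6), so the type is E_6.

E_6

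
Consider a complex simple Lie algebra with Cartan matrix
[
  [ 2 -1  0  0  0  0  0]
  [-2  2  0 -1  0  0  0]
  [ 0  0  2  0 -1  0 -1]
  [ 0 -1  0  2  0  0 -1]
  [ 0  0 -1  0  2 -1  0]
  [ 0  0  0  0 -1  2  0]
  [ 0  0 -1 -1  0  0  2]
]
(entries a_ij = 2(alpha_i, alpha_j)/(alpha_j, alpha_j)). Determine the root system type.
The matrix has rank 7 with 2's on the diagonal. Reading the off-diagonal entries as Dynkin edges (a single edge where a_ij = a_ji = -1; a double or triple edge where a_ij * a_ji = 2 or 3), the diagram is a chain of 7 nodes with a double edge at one end; the terminal node there is the unique short simple root (B_7). One simple-root ordering that puts it in standard form is (alpha_6, alpha_5, alpha_3, alpha_7, alpha_4, alpha_2, alpha_1). So the algebra is type B_7, i.e. so(15).

B_7 (so(15))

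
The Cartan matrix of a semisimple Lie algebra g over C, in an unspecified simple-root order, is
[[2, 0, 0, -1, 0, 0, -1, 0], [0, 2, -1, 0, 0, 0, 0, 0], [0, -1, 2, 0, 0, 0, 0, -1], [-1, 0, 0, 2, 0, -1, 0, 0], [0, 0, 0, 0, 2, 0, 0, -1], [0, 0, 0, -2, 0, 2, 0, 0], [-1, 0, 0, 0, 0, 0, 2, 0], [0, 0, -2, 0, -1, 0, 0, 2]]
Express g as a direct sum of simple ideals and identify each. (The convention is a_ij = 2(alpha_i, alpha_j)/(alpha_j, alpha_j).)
The diagram associated to this matrix has two connected components: the simple roots {alpha_1, alpha_4, alpha_6, alpha_7} form a chain of 4 nodes with a double edge at one end; the terminal node there is the unique long simple root (C_4), and {alpha_2, alpha_3, alpha_5, alpha_8} form a chain of 4 nodes with a double edge between the middle two (F_4). A semisimple Lie algebra decomposes uniquely as the direct sum of simple ideals, one per connected component of its Dynkin diagram, so g ≅ C_4 ⊕ F_4 (dimension 36 + 52 = 88).

C4 + F4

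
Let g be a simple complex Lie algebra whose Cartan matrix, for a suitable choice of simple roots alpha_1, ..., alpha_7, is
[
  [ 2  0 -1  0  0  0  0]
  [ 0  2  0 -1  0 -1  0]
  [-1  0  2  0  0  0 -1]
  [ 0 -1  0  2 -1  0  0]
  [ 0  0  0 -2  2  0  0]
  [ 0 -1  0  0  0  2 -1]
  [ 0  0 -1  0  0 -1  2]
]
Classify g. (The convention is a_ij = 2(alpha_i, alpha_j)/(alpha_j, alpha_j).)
type C_7

The matrix has rank 7 with 2's on the diagonal. Reading the off-diagonal entries as Dynkin edges (a single edge where a_ij = a_ji = -1; a double or triple edge where a_ij * a_ji = 2 or 3), the diagram is a chain of 7 nodes with a double edge at one end; the terminal node there is the unique long simple root (C_7). One simple-root ordering that puts it in standard form is (alpha_1, alpha_3, alpha_7, alpha_6, alpha_2, alpha_4, alpha_5). So the algebra is type C_7, i.e. sp(14).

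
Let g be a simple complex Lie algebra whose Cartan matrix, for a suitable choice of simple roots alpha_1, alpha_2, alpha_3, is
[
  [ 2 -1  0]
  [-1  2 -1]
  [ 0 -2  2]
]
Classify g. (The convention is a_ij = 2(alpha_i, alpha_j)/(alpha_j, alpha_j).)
type C_3

The matrix has rank 3 with 2's on the diagonal. Reading the off-diagonal entries as Dynkin edges (a single edge where a_ij = a_ji = -1; a double or triple edge where a_ij * a_ji = 2 or 3), the diagram is a chain of 3 nodes with a double edge at one end; the terminal node there is the unique long simple root (C_3). One simple-root ordering that puts it in standard form is (alpha_1, alpha_2, alpha_3). So the algebra is type C_3, i.e. sp(6).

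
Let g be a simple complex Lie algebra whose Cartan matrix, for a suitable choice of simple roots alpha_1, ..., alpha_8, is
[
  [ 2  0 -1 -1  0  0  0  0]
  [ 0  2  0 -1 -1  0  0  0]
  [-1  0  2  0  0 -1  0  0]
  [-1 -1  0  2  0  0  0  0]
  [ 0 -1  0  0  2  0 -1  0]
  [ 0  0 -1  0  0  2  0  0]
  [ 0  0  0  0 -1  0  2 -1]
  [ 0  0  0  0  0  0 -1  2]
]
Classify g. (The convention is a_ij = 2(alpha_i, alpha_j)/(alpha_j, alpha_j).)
A_8

The matrix has rank 8 with 2's on the diagonal. Reading the off-diagonal entries as Dynkin edges (a single edge where a_ij = a_ji = -1; a double or triple edge where a_ij * a_ji = 2 or 3), the diagram is a chain of 8 nodes with single edges (A_8). One simple-root ordering that puts it in standard form is (alpha_6, alpha_3, alpha_1, alpha_4, alpha_2, alpha_5, alpha_7, alpha_8). So the algebra is type A_8, i.e. sl(9).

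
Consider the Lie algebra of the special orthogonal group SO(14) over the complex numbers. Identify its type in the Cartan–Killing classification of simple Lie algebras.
D_7

This is so(14) with 14 even, which has dimension 14(14-1)/2 = 91 and rank 14/2 = 7. In the classification of classical Lie algebras, the orthogonal algebra so(2n) in an even number of variables has type D_n; here n = 7, so the Dynkin diagram is a chain of 5 nodes with a fork of two nodes at one end (D_7). Hence the type is D_7.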